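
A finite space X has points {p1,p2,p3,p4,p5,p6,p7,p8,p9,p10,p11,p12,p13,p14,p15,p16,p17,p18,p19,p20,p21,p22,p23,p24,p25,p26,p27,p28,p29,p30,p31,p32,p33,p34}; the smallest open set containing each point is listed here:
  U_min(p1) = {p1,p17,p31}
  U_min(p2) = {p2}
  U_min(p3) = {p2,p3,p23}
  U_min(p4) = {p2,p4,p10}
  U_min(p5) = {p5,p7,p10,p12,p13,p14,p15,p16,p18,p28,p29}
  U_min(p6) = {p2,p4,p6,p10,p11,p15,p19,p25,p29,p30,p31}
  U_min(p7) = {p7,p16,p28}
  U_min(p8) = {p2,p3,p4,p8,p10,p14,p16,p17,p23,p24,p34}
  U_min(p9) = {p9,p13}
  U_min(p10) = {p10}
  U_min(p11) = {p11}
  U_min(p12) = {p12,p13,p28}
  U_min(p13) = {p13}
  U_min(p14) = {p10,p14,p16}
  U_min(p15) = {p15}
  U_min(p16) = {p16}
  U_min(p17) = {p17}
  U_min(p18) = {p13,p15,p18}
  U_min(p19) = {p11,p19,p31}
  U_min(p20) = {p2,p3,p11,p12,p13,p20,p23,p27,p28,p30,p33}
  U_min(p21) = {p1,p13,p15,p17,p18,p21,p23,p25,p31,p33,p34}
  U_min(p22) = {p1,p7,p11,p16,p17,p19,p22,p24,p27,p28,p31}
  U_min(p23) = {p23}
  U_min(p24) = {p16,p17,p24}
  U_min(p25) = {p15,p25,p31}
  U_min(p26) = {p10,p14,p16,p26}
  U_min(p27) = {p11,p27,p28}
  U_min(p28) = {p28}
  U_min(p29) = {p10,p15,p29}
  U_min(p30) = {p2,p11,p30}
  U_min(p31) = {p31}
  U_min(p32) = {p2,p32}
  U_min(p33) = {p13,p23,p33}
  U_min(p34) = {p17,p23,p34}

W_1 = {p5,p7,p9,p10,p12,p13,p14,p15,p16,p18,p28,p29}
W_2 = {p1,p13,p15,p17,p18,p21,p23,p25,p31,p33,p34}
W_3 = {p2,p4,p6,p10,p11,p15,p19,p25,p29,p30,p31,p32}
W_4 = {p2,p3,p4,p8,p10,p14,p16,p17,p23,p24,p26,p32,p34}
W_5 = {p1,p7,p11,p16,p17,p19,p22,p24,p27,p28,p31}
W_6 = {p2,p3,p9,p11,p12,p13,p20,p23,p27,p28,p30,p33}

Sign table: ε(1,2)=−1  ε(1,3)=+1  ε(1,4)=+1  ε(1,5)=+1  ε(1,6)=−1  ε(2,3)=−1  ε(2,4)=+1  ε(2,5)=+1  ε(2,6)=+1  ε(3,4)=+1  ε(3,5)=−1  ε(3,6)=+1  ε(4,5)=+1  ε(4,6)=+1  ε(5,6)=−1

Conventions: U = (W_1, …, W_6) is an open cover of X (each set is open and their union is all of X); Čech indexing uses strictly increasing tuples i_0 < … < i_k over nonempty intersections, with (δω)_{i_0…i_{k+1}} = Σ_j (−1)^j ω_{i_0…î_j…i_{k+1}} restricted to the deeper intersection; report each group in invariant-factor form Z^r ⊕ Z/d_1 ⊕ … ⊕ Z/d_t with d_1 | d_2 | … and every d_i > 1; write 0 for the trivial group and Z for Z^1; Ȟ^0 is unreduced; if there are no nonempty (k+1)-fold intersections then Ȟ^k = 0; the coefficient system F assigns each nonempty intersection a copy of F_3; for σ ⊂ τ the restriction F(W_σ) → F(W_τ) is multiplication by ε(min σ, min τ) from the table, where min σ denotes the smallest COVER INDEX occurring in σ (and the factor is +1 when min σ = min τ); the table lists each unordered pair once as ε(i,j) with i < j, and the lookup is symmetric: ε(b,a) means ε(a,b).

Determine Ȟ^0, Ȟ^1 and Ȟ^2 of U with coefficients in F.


Ȟ^0 ≅ 0, Ȟ^1 ≅ 0, Ȟ^2 ≅ Z/3

nerve simplices:
  W12={p13,p15,p18} W13={p10,p15,p29} W14={p10,p14,p16} W15={p7,p16,p28} W16={p9,p12,p13,p28} W23={p15,p25,p31} W24={p17,p23,p34} W25={p1,p17,p31} W26={p13,p23,p33} W34={p2,p4,p10,p32} W35={p11,p19,p31} W36={p2,p11,p30} W45={p16,p17,p24} W46={p2,p3,p23} W56={p11,p27,p28}
  W123={p15} W126={p13} W134={p10} W145={p16} W156={p28} W235={p31} W245={p17} W246={p23} W346={p2} W356={p11}
C dims 6,15,10; δ0: rk_F3 6; δ1: rk_F3 9
degree 0: 6−6−0 = 0 → Ȟ^0 ≅ 0
degree 1: 15−9−6 = 0 → Ȟ^1 ≅ 0
degree 2: 10−0−9 = 1 → Ȟ^2 ≅ Z/3


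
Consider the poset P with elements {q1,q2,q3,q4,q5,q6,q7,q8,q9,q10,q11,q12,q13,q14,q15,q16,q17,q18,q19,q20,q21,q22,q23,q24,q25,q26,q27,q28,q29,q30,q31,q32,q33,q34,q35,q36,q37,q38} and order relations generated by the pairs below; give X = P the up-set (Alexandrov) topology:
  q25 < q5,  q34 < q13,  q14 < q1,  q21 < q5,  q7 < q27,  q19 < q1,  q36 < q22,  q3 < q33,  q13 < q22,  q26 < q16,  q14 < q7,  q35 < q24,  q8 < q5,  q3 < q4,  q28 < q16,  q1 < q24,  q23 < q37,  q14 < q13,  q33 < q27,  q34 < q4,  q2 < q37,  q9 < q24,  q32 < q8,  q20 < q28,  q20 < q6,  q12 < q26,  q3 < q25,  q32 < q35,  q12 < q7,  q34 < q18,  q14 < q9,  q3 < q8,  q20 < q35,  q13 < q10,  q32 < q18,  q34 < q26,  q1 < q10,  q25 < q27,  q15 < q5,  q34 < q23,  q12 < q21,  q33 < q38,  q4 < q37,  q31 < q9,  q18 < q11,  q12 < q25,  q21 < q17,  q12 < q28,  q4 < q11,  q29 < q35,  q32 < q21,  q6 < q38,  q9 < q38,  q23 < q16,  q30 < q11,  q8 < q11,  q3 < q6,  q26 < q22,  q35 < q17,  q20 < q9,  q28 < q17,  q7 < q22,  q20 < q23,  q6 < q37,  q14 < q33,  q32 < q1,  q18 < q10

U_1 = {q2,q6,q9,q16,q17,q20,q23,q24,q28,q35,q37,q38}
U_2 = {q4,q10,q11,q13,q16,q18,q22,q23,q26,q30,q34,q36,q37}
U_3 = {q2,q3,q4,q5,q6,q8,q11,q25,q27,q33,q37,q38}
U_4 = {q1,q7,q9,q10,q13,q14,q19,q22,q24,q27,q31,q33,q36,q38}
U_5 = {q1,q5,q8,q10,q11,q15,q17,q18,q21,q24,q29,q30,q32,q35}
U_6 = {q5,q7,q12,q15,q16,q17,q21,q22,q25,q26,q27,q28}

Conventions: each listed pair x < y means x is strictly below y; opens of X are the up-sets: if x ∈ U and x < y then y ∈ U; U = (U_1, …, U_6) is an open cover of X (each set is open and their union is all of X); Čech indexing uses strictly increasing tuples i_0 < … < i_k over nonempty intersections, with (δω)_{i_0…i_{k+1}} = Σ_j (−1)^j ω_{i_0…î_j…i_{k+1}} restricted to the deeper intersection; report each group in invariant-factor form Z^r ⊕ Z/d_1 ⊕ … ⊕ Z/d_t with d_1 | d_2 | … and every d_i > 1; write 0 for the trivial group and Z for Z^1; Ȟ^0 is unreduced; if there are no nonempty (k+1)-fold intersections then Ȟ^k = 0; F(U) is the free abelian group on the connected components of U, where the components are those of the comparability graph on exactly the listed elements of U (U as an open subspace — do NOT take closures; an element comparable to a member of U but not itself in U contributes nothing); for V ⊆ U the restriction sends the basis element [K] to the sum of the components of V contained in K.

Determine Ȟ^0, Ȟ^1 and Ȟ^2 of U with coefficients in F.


Ȟ^0 = Z, Ȟ^1 = 0, Ȟ^2 = Z/2

cover nerve:
  U12={q16,q23,q37} U13={q2,q6,q37,q38} U14={q9,q24,q38} U15={q17,q24,q35} U16={q16,q17,q28} U23={q4,q11,q37} U24={q10,q13,q22,q36} U25={q10,q11,q18,q30} U26={q16,q22,q26} U34={q27,q33,q38} U35={q5,q8,q11} U36={q5,q25,q27} U45={q1,q10,q24} U46={q7,q22,q27} U56={q5,q15,q17,q21}
  U123={q37} U126={q16} U134={q38} U145={q24} U156={q17} U235={q11} U245={q10} U246={q22} U346={q27} U356={q5}
components per intersection:
  U1: {q2,q6,q9,q16,q17,q20,q23,q24,q28,q35,q37,q38}
  U2: {q4,q10,q11,q13,q16,q18,q22,q23,q26,q30,q34,q36,q37}
  U3: {q2,q3,q4,q5,q6,q8,q11,q25,q27,q33,q37,q38}
  U4: {q1,q7,q9,q10,q13,q14,q19,q22,q24,q27,q31,q33,q36,q38}
  U5: {q1,q5,q8,q10,q11,q15,q17,q18,q21,q24,q29,q30,q32,q35}
  U6: {q5,q7,q12,q15,q16,q17,q21,q22,q25,q26,q27,q28}
  U12: {q16,q23,q37}
  U13: {q2,q6,q37,q38}
  U14: {q9,q24,q38}
  U15: {q17,q24,q35}
  U16: {q16,q17,q28}
  U23: {q4,q11,q37}
  U24: {q10,q13,q22,q36}
  U25: {q10,q11,q18,q30}
  U26: {q16,q22,q26}
  U34: {q27,q33,q38}
  U35: {q5,q8,q11}
  U36: {q5,q25,q27}
  U45: {q1,q10,q24}
  U46: {q7,q22,q27}
  U56: {q5,q15,q17,q21}
  U123: {q37}
  U126: {q16}
  U134: {q38}
  U145: {q24}
  U156: {q17}
  U235: {q11}
  U245: {q10}
  U246: {q22}
  U346: {q27}
  U356: {q5}
C dims 6,15,10; δ0: rk 5, SNF 1^5; δ1: rk 10, SNF 1^9·2
Ȟ^0: (6−5)−0=1 ⇒ Z
Ȟ^1: (15−10)−5=0 ⇒ 0
Ȟ^2: (10−0)−10=0 plus torsion [2] ⇒ Z/2


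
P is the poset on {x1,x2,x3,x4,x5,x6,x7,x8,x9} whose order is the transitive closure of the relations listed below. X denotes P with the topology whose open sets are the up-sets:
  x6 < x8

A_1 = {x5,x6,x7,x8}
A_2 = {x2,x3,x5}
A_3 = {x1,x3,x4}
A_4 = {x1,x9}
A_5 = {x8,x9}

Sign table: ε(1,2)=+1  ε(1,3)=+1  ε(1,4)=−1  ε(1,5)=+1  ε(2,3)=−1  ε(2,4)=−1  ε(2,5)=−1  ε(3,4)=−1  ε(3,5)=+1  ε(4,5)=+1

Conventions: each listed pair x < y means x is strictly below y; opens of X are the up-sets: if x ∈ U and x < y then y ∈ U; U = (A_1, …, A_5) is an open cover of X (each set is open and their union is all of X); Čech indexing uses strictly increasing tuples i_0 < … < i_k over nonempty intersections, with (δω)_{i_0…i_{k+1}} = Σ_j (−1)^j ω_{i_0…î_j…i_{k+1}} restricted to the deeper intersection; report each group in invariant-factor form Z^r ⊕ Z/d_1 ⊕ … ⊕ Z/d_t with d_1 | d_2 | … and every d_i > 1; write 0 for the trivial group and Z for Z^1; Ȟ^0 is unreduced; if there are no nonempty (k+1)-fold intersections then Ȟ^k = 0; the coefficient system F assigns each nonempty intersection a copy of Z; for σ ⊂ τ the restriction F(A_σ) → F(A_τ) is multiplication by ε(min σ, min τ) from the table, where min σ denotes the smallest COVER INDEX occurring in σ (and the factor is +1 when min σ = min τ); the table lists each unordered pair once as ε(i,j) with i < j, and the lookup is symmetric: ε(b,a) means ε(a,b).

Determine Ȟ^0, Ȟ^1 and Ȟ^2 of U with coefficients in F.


Ȟ^0 ≅ Z, Ȟ^1 ≅ Z and Ȟ^2 ≅ 0

nonempty overlaps:
  A12={x5} A15={x8} A23={x3} A34={x1} A45={x9}
C dims 5,5; δ0: rk 4, SNF 1^4
degree 0: 5−4−0 = 1 → Ȟ^0 ≅ Z
degree 1: 5−0−4 = 1 → Ȟ^1 ≅ Z
degree 2: 0−0−0 = 0 → Ȟ^2 ≅ 0


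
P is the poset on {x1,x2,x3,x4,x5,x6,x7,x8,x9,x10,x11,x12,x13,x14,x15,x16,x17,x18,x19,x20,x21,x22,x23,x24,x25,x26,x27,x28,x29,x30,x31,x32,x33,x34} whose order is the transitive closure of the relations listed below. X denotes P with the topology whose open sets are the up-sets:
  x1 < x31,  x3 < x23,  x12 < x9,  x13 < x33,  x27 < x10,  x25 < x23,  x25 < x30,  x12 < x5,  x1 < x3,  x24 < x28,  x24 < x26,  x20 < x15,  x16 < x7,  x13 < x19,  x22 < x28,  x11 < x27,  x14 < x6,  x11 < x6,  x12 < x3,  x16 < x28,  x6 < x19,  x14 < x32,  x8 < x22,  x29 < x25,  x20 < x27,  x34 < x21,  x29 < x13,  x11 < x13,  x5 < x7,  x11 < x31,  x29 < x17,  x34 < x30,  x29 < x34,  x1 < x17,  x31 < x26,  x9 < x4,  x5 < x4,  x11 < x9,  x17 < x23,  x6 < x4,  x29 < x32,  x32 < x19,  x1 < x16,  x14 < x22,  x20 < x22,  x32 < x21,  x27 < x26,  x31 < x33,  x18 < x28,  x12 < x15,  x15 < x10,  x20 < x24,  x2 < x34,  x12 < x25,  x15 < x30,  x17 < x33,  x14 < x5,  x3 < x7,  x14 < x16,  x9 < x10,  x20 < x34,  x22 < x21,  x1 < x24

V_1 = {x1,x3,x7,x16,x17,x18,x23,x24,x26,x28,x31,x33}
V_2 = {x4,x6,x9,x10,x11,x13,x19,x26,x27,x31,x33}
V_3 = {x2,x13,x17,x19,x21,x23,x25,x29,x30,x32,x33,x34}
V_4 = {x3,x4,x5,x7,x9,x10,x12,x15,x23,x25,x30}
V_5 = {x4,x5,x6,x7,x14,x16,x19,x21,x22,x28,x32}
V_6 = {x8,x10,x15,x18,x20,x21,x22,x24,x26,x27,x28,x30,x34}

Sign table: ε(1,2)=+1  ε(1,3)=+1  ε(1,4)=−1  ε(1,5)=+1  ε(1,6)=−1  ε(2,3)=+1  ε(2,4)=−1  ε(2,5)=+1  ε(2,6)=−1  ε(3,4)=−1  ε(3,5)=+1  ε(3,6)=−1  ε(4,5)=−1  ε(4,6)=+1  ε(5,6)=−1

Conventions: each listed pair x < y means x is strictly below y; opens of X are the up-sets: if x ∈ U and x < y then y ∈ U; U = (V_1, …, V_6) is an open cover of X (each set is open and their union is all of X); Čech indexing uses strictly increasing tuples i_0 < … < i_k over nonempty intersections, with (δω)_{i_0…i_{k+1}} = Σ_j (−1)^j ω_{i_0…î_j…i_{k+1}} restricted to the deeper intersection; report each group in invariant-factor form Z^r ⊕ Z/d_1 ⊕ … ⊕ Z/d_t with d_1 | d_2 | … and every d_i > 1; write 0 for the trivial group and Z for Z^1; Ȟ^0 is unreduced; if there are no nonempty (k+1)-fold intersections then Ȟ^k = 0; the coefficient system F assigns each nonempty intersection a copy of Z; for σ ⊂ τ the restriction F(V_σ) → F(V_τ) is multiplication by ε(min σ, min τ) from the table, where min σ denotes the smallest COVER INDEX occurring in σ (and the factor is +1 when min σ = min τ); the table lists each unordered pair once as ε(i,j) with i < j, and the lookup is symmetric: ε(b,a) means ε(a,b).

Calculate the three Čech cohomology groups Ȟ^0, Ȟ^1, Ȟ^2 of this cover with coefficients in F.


intersection data:
  V12={x26,x31,x33} V13={x17,x23,x33} V14={x3,x7,x23} V15={x7,x16,x28} V16={x18,x24,x26,x28} V23={x13,x19,x33} V24={x4,x9,x10} V25={x4,x6,x19} V26={x10,x26,x27} V34={x23,x25,x30} V35={x19,x21,x32} V36={x21,x30,x34} V45={x4,x5,x7} V46={x10,x15,x30} V56={x21,x22,x28}
  V123={x33} V126={x26} V134={x23} V145={x7} V156={x28} V235={x19} V245={x4} V246={x10} V346={x30} V356={x21}
C dims 6,15,10; δ0: rk 5, SNF 1^5; δ1: rk 10, SNF 1^9·2
Ȟ^0 = (6 − 5) − 0 = 1, so Ȟ^0 ≅ Z
Ȟ^1 = (15 − 10) − 5 = 0, so Ȟ^1 ≅ 0
Ȟ^2 = (10 − 0) − 10 = 0 plus torsion [2], so Ȟ^2 ≅ Z/2

Ȟ^0(U;F) ≅ Z; Ȟ^1(U;F) ≅ 0; Ȟ^2(U;F) ≅ Z/2


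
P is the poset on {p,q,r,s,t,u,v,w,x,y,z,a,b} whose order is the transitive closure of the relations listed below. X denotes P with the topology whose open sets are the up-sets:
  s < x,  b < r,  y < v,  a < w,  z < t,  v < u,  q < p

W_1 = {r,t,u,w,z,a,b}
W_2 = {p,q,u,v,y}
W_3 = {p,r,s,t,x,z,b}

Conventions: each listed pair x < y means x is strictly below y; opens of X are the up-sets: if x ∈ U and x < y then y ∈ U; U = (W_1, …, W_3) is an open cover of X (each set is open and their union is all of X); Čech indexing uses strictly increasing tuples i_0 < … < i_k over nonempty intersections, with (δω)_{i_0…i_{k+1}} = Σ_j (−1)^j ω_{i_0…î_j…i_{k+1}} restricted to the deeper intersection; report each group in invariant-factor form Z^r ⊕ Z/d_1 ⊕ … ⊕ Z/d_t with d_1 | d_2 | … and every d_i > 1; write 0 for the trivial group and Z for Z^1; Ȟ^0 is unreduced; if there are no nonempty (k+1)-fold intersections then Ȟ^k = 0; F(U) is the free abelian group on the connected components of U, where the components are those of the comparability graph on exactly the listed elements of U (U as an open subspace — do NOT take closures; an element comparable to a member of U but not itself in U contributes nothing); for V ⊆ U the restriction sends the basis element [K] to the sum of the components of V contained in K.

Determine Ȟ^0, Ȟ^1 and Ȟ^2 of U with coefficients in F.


cover nerve:
  W12={u} W13={r,t,z,b} W23={p}
components per intersection:
  W1: {r,b} {t,z} {u} {w,a}
  W2: {p,q} {u,v,y}
  W3: {p} {r,b} {s,x} {t,z}
  W12: {u}
  W13: {r,b} {t,z}
  W23: {p}
C dims 10,4; δ0: rk 4, SNF 1^4
Ȟ^0: (10−4)−0=6 ⇒ Z^6
Ȟ^1: (4−0)−4=0 ⇒ 0
Ȟ^2: (0−0)−0=0 ⇒ 0

Ȟ^0 = Z^6, Ȟ^1 = 0, Ȟ^2 = 0


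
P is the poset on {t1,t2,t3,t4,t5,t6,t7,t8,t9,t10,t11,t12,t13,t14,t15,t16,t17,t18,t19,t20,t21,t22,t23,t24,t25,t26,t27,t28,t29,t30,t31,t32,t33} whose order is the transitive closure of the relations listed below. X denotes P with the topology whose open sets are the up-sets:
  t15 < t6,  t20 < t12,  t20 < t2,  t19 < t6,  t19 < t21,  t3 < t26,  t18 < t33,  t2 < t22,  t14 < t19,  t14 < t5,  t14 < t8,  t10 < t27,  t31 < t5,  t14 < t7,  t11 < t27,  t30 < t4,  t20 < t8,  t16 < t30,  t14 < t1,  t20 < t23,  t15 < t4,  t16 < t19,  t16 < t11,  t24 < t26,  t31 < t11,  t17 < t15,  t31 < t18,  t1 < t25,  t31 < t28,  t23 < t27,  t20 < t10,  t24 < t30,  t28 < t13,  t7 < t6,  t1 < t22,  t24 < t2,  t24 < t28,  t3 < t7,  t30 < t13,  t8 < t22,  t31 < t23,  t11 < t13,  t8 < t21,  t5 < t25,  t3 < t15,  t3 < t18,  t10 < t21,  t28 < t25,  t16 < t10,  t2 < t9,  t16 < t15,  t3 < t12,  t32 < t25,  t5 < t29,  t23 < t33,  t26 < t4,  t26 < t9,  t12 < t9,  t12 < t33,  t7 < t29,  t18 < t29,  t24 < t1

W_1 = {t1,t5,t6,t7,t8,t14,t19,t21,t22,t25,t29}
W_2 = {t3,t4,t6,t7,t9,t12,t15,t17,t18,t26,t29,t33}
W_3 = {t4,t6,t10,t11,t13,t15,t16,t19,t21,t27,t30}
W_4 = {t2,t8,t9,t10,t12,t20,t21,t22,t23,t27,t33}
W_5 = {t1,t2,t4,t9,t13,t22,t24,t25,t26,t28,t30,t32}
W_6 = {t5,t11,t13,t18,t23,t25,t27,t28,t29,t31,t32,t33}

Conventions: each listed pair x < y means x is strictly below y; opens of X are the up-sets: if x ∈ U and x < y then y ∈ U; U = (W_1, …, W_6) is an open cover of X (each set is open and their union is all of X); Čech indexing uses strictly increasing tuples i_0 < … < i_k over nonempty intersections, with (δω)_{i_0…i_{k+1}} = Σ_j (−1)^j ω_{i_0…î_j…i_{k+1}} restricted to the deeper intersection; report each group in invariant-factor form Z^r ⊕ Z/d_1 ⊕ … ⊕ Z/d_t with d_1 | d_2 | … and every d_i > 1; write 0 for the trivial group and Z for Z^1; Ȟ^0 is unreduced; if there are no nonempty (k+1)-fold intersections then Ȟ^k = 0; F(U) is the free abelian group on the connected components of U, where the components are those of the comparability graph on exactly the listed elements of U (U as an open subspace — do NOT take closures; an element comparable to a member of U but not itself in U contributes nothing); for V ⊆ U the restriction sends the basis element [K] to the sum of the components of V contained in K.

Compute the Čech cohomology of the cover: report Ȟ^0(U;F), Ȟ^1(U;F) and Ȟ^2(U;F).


Ȟ^0 ≅ Z, Ȟ^1 ≅ 0 and Ȟ^2 ≅ Z/2

cover nerve:
  W12={t6,t7,t29} W13={t6,t19,t21} W14={t8,t21,t22} W15={t1,t22,t25} W16={t5,t25,t29} W23={t4,t6,t15} W24={t9,t12,t33} W25={t4,t9,t26} W26={t18,t29,t33} W34={t10,t21,t27} W35={t4,t13,t30} W36={t11,t13,t27} W45={t2,t9,t22} W46={t23,t27,t33} W56={t13,t25,t28,t32}
  W123={t6} W126={t29} W134={t21} W145={t22} W156={t25} W235={t4} W245={t9} W246={t33} W346={t27} W356={t13}
components per intersection:
  W1: {t1,t5,t6,t7,t8,t14,t19,t21,t22,t25,t29}
  W2: {t3,t4,t6,t7,t9,t12,t15,t17,t18,t26,t29,t33}
  W3: {t4,t6,t10,t11,t13,t15,t16,t19,t21,t27,t30}
  W4: {t2,t8,t9,t10,t12,t20,t21,t22,t23,t27,t33}
  W5: {t1,t2,t4,t9,t13,t22,t24,t25,t26,t28,t30,t32}
  W6: {t5,t11,t13,t18,t23,t25,t27,t28,t29,t31,t32,t33}
  W12: {t6,t7,t29}
  W13: {t6,t19,t21}
  W14: {t8,t21,t22}
  W15: {t1,t22,t25}
  W16: {t5,t25,t29}
  W23: {t4,t6,t15}
  W24: {t9,t12,t33}
  W25: {t4,t9,t26}
  W26: {t18,t29,t33}
  W34: {t10,t21,t27}
  W35: {t4,t13,t30}
  W36: {t11,t13,t27}
  W45: {t2,t9,t22}
  W46: {t23,t27,t33}
  W56: {t13,t25,t28,t32}
  W123: {t6}
  W126: {t29}
  W134: {t21}
  W145: {t22}
  W156: {t25}
  W235: {t4}
  W245: {t9}
  W246: {t33}
  W346: {t27}
  W356: {t13}
C dims 6,15,10; δ0: rk 5, SNF 1^5; δ1: rk 10, SNF 1^9·2
Ȟ^0: (6−5)−0=1 ⇒ Z
Ȟ^1: (15−10)−5=0 ⇒ 0
Ȟ^2: (10−0)−10=0 plus torsion [2] ⇒ Z/2


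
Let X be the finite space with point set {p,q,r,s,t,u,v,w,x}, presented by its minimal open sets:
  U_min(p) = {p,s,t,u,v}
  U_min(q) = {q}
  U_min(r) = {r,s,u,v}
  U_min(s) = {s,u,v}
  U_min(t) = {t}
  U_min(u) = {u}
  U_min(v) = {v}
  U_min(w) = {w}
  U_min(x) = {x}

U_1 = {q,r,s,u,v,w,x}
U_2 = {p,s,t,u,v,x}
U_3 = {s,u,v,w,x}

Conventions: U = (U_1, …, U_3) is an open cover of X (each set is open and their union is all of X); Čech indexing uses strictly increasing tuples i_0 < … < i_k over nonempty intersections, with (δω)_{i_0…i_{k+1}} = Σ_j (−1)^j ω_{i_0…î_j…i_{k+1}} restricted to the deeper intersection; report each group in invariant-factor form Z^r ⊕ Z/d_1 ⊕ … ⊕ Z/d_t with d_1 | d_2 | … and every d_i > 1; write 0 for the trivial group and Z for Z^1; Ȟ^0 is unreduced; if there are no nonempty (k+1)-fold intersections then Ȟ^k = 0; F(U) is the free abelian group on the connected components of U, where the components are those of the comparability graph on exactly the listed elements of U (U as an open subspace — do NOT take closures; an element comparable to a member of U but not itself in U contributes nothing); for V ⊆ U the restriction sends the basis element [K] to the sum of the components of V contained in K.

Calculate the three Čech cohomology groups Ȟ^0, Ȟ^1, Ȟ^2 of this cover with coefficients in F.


Ȟ^0 ≅ Z^4; Ȟ^1 ≅ 0; Ȟ^2 ≅ 0

nonempty intersections:
  U12={s,u,v,x} U13={s,u,v,w,x} U23={s,u,v,x}
  U123={s,u,v,x}
components per intersection:
  U1: {q} {r,s,u,v} {w} {x}
  U2: {p,s,t,u,v} {x}
  U3: {s,u,v} {w} {x}
  U12: {s,u,v} {x}
  U13: {s,u,v} {w} {x}
  U23: {s,u,v} {x}
  U123: {s,u,v} {x}
C dims 9,7,2; δ0: rk 5, SNF 1^5; δ1: rk 2, SNF 1^2
Ȟ^0: (9−5)−0=4 ⇒ Z^4
Ȟ^1: (7−2)−5=0 ⇒ 0
Ȟ^2: (2−0)−2=0 ⇒ 0


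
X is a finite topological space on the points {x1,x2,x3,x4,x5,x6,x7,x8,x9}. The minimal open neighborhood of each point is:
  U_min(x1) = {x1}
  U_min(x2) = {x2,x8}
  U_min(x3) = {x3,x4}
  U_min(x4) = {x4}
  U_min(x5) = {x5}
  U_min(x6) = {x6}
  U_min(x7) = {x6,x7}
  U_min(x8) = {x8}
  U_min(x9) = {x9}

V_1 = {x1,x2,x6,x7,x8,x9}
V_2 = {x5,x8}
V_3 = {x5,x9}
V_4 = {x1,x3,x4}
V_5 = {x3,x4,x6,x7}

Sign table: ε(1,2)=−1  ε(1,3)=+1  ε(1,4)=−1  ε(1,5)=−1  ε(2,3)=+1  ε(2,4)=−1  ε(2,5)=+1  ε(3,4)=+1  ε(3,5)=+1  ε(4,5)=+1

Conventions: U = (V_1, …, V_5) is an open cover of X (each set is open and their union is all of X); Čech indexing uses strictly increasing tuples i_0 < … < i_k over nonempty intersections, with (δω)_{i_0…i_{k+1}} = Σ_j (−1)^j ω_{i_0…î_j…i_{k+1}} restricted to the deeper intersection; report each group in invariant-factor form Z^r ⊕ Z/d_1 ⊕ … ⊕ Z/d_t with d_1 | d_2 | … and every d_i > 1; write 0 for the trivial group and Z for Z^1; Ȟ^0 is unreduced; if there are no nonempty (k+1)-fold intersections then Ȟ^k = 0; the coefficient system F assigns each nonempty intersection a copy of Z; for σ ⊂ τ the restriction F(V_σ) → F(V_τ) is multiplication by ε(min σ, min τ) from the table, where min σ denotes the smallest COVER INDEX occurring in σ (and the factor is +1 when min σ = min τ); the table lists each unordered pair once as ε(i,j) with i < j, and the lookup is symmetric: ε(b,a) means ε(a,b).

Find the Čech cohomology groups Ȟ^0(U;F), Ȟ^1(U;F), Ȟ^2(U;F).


nonempty intersections:
  V12={x8} V13={x9} V14={x1} V15={x6,x7} V23={x5} V45={x3,x4}
C dims 5,6; δ0: rk 5, SNF 1^4·2
Ȟ^0: (5−5)−0=0 ⇒ 0
Ȟ^1: (6−0)−5=1 plus torsion [2] ⇒ Z ⊕ Z/2
Ȟ^2: (0−0)−0=0 ⇒ 0

Ȟ^0 = 0, Ȟ^1 = Z ⊕ Z/2 and Ȟ^2 = 0


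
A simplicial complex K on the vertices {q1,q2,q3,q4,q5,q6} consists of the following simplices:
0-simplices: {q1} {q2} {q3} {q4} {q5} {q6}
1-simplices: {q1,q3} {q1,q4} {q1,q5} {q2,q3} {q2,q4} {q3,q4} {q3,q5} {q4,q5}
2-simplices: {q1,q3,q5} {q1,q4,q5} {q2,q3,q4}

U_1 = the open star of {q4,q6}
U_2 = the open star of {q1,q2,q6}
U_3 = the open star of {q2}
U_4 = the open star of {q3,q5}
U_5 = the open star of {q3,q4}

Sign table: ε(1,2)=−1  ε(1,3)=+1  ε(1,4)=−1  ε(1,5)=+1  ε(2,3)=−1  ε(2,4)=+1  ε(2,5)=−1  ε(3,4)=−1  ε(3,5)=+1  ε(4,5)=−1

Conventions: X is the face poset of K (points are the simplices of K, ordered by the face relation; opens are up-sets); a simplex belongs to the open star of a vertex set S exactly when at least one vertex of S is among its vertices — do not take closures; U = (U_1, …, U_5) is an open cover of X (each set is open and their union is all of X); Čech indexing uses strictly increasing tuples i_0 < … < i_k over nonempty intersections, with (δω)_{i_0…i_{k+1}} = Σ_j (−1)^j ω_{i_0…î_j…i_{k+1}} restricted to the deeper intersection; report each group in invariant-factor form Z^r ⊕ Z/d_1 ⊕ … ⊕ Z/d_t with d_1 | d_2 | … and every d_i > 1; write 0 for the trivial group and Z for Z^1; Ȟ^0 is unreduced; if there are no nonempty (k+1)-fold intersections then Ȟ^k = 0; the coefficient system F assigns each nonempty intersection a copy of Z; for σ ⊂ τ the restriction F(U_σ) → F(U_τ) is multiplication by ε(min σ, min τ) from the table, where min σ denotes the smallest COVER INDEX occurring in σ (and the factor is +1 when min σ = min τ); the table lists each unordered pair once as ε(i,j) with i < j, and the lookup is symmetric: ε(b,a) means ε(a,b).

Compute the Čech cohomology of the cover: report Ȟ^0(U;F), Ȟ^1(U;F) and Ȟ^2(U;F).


Ȟ^0 = Z, Ȟ^1 = 0, Ȟ^2 = 0

nonempty overlaps:
  U1={{q4},{q6},{q1,q4},{q2,q4},{q3,q4},{q4,q5},{q1,q4,q5},{q2,q3,q4}} U2={{q1},{q2},{q6},{q1,q3},{q1,q4},{q1,q5},{q2,q3},{q2,q4},{q1,q3,q5},{q1,q4,q5},{q2,q3,q4}} U3={{q2},{q2,q3},{q2,q4},{q2,q3,q4}} U4={{q3},{q5},{q1,q3},{q1,q5},{q2,q3},{q3,q4},{q3,q5},{q4,q5},{q1,q3,q5},{q1,q4,q5},{q2,q3,q4}} U5={{q3},{q4},{q1,q3},{q1,q4},{q2,q3},{q2,q4},{q3,q4},{q3,q5},{q4,q5},{q1,q3,q5},{q1,q4,q5},{q2,q3,q4}}
  U12={{q6},{q1,q4},{q2,q4},{q1,q4,q5},{q2,q3,q4}} U13={{q2,q4},{q2,q3,q4}} U14={{q3,q4},{q4,q5},{q1,q4,q5},{q2,q3,q4}} U15={{q4},{q1,q4},{q2,q4},{q3,q4},{q4,q5},{q1,q4,q5},{q2,q3,q4}} U23={{q2},{q2,q3},{q2,q4},{q2,q3,q4}} U24={{q1,q3},{q1,q5},{q2,q3},{q1,q3,q5},{q1,q4,q5},{q2,q3,q4}} U25={{q1,q3},{q1,q4},{q2,q3},{q2,q4},{q1,q3,q5},{q1,q4,q5},{q2,q3,q4}} U34={{q2,q3},{q2,q3,q4}} U35={{q2,q3},{q2,q4},{q2,q3,q4}} U45={{q3},{q1,q3},{q2,q3},{q3,q4},{q3,q5},{q4,q5},{q1,q3,q5},{q1,q4,q5},{q2,q3,q4}}
  U123={{q2,q4},{q2,q3,q4}} U124={{q1,q4,q5},{q2,q3,q4}} U125={{q1,q4},{q2,q4},{q1,q4,q5},{q2,q3,q4}} U134={{q2,q3,q4}} U135={{q2,q4},{q2,q3,q4}} U145={{q3,q4},{q4,q5},{q1,q4,q5},{q2,q3,q4}} U234={{q2,q3},{q2,q3,q4}} U235={{q2,q3},{q2,q4},{q2,q3,q4}} U245={{q1,q3},{q2,q3},{q1,q3,q5},{q1,q4,q5},{q2,q3,q4}} U345={{q2,q3},{q2,q3,q4}}
  U1234={{q2,q3,q4}} U1235={{q2,q4},{q2,q3,q4}} U1245={{q1,q4,q5},{q2,q3,q4}} U1345={{q2,q3,q4}} U2345={{q2,q3},{q2,q3,q4}}
  U12345={{q2,q3,q4}}
C dims 5,10,10,5; δ0: rk 4, SNF 1^4; δ1: rk 6, SNF 1^6; δ2: rk 4, SNF 1^4
degree 0: 5−4−0 = 1 → Ȟ^0 ≅ Z
degree 1: 10−6−4 = 0 → Ȟ^1 ≅ 0
degree 2: 10−4−6 = 0 → Ȟ^2 ≅ 0


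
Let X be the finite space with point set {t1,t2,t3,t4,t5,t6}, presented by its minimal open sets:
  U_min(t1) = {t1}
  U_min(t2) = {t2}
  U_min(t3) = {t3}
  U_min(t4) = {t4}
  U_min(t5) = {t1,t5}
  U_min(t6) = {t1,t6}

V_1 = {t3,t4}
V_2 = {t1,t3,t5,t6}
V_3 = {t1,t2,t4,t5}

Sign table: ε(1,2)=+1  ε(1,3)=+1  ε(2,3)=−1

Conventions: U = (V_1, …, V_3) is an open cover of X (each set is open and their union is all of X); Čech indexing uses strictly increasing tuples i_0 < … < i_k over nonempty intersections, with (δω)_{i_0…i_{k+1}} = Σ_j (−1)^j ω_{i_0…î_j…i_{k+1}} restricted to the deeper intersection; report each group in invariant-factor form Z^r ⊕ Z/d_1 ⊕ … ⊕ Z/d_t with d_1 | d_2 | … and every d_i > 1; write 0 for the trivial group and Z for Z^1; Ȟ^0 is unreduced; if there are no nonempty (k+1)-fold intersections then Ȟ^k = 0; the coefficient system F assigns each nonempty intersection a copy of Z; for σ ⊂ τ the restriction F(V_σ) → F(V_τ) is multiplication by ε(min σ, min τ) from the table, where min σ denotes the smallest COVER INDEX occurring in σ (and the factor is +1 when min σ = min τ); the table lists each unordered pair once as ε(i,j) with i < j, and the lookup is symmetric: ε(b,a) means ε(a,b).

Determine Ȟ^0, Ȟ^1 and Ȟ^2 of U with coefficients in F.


intersection data:
  V12={t3} V13={t4} V23={t1,t5}
C dims 3,3; δ0: rk 3, SNF 1^2·2
Ȟ^0 = (3 − 3) − 0 = 0, so Ȟ^0 ≅ 0
Ȟ^1 = (3 − 0) − 3 = 0 plus torsion [2], so Ȟ^1 ≅ Z/2
Ȟ^2 = (0 − 0) − 0 = 0, so Ȟ^2 ≅ 0

Ȟ^0(U;F) ≅ 0; Ȟ^1(U;F) ≅ Z/2; Ȟ^2(U;F) ≅ 0


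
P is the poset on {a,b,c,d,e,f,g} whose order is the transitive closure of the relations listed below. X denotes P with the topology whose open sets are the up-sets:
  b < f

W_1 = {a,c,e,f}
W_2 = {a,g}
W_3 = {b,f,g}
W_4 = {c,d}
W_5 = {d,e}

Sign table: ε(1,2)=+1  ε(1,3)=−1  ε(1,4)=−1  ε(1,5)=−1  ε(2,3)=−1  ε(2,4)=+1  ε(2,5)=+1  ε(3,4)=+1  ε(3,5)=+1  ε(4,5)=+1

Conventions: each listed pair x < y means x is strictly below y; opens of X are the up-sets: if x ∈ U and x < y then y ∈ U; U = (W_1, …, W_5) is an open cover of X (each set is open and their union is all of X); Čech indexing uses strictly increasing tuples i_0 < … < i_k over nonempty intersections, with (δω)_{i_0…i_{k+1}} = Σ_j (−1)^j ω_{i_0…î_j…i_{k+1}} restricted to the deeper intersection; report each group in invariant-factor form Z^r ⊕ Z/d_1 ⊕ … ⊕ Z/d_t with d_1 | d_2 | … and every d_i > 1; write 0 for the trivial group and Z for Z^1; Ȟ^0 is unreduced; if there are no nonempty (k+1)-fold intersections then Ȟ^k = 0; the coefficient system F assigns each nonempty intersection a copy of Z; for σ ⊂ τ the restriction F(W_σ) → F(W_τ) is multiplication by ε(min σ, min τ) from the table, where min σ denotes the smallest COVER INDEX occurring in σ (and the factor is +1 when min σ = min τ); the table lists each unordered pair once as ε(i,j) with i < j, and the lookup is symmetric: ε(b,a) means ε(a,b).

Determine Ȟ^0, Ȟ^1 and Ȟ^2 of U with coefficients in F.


Ȟ^0 = Z,  Ȟ^1 = Z^2,  Ȟ^2 = 0

intersection data:
  W12={a} W13={f} W14={c} W15={e} W23={g} W45={d}
C dims 5,6; δ0: rk 4, SNF 1^4
Ȟ^0 = (5 − 4) − 0 = 1, so Ȟ^0 ≅ Z
Ȟ^1 = (6 − 0) − 4 = 2, so Ȟ^1 ≅ Z^2
Ȟ^2 = (0 − 0) − 0 = 0, so Ȟ^2 ≅ 0


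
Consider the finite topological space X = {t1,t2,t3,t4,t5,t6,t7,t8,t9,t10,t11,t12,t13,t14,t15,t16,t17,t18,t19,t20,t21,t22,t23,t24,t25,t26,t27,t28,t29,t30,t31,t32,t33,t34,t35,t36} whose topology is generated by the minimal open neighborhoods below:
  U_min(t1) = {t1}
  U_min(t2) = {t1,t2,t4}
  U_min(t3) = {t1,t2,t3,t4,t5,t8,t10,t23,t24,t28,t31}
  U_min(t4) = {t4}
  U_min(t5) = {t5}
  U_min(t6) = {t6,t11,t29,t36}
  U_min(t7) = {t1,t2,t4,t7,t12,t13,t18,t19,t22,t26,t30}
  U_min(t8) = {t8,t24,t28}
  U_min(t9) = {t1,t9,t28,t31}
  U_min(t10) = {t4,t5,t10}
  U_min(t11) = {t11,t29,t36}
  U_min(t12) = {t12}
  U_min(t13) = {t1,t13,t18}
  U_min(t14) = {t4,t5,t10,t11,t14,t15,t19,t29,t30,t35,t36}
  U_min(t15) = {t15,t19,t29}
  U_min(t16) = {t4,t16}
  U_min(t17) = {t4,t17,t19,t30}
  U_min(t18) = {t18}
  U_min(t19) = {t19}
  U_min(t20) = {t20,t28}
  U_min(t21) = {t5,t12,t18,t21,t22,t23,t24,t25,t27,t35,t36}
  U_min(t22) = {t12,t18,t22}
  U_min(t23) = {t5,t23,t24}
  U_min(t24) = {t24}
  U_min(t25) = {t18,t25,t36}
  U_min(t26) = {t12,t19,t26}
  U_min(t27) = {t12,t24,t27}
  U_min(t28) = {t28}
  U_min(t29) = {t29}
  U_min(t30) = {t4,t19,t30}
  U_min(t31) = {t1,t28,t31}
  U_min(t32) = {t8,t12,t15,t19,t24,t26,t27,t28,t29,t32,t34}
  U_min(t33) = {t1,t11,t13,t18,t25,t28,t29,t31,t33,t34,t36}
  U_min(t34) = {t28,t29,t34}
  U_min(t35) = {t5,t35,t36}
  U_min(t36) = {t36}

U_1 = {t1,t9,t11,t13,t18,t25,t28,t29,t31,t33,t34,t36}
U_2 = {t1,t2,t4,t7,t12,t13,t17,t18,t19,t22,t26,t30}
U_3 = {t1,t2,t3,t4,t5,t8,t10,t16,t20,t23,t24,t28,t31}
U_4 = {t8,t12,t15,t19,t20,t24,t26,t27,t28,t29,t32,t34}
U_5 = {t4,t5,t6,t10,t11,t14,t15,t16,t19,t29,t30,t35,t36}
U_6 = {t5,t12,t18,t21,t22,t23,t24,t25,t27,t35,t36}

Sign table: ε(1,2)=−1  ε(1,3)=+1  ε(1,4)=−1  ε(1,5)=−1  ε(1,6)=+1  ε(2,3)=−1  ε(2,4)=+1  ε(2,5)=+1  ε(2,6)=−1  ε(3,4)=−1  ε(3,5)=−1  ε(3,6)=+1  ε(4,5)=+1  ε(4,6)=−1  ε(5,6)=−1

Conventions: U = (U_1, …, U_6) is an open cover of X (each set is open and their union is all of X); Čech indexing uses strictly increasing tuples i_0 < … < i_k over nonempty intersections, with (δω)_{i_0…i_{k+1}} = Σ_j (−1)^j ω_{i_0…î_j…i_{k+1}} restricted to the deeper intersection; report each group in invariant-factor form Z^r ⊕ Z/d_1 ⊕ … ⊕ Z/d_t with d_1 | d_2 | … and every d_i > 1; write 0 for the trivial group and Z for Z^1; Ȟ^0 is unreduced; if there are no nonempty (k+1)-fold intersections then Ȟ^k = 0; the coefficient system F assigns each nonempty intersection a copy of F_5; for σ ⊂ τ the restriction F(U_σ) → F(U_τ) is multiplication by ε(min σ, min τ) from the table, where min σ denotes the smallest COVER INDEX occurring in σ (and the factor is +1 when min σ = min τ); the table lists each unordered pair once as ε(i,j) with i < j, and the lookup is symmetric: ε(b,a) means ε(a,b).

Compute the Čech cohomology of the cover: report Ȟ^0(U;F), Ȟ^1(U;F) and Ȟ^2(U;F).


nerve simplices:
  U12={t1,t13,t18} U13={t1,t28,t31} U14={t28,t29,t34} U15={t11,t29,t36} U16={t18,t25,t36} U23={t1,t2,t4} U24={t12,t19,t26} U25={t4,t19,t30} U26={t12,t18,t22} U34={t8,t20,t24,t28} U35={t4,t5,t10,t16} U36={t5,t23,t24} U45={t15,t19,t29} U46={t12,t24,t27} U56={t5,t35,t36}
  U123={t1} U126={t18} U134={t28} U145={t29} U156={t36} U235={t4} U245={t19} U246={t12} U346={t24} U356={t5}
C dims 6,15,10; δ0: rk_F5 5; δ1: rk_F5 10
degree 0: 6−5−0 = 1 → Ȟ^0 ≅ Z/5
degree 1: 15−10−5 = 0 → Ȟ^1 ≅ 0
degree 2: 10−0−10 = 0 → Ȟ^2 ≅ 0

Ȟ^0(U;F) ≅ Z/5, Ȟ^1(U;F) ≅ 0 and Ȟ^2(U;F) ≅ 0


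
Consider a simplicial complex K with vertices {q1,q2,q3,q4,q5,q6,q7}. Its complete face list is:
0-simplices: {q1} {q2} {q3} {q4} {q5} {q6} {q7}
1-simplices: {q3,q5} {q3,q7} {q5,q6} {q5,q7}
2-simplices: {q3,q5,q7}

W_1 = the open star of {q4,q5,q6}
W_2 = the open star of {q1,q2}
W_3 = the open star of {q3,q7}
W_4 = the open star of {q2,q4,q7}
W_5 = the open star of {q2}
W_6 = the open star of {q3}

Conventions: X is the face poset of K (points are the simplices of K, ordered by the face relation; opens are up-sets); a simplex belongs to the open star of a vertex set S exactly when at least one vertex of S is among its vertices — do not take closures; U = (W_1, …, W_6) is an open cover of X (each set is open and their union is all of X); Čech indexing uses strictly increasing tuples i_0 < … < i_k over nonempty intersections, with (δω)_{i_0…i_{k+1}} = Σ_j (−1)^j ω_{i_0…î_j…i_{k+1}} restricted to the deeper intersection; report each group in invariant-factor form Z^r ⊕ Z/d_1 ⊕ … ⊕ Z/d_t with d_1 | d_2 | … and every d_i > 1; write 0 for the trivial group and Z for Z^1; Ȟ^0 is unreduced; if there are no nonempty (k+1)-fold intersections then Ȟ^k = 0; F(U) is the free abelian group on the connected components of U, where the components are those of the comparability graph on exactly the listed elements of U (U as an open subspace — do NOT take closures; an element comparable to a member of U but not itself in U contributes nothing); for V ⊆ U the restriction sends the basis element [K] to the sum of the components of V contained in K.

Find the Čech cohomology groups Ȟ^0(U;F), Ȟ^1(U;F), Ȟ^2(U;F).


nerve of the cover:
  W1={{q4},{q5},{q6},{q3,q5},{q5,q6},{q5,q7},{q3,q5,q7}} W2={{q1},{q2}} W3={{q3},{q7},{q3,q5},{q3,q7},{q5,q7},{q3,q5,q7}} W4={{q2},{q4},{q7},{q3,q7},{q5,q7},{q3,q5,q7}} W5={{q2}} W6={{q3},{q3,q5},{q3,q7},{q3,q5,q7}}
  W13={{q3,q5},{q5,q7},{q3,q5,q7}} W14={{q4},{q5,q7},{q3,q5,q7}} W16={{q3,q5},{q3,q5,q7}} W24={{q2}} W25={{q2}} W34={{q7},{q3,q7},{q5,q7},{q3,q5,q7}} W36={{q3},{q3,q5},{q3,q7},{q3,q5,q7}} W45={{q2}} W46={{q3,q7},{q3,q5,q7}}
  W134={{q5,q7},{q3,q5,q7}} W136={{q3,q5},{q3,q5,q7}} W146={{q3,q5,q7}} W245={{q2}} W346={{q3,q7},{q3,q5,q7}}
  W1346={{q3,q5,q7}}
components per intersection:
  W1: {{q4}} {{q5},{q6},{q3,q5},{q5,q6},{q5,q7},{q3,q5,q7}}
  W2: {{q1}} {{q2}}
  W3: {{q3},{q7},{q3,q5},{q3,q7},{q5,q7},{q3,q5,q7}}
  W4: {{q2}} {{q4}} {{q7},{q3,q7},{q5,q7},{q3,q5,q7}}
  W5: {{q2}}
  W6: {{q3},{q3,q5},{q3,q7},{q3,q5,q7}}
  W13: {{q3,q5},{q5,q7},{q3,q5,q7}}
  W14: {{q4}} {{q5,q7},{q3,q5,q7}}
  W16: {{q3,q5},{q3,q5,q7}}
  W24: {{q2}}
  W25: {{q2}}
  W34: {{q7},{q3,q7},{q5,q7},{q3,q5,q7}}
  W36: {{q3},{q3,q5},{q3,q7},{q3,q5,q7}}
  W45: {{q2}}
  W46: {{q3,q7},{q3,q5,q7}}
  W134: {{q5,q7},{q3,q5,q7}}
  W136: {{q3,q5},{q3,q5,q7}}
  W146: {{q3,q5,q7}}
  W245: {{q2}}
  W346: {{q3,q7},{q3,q5,q7}}
  W1346: {{q3,q5,q7}}
C dims 10,10,5,1; δ0: rk 6, SNF 1^6; δ1: rk 4, SNF 1^4; δ2: rk 1, SNF 1^1
Ȟ^0 = (10 − 6) − 0 = 4, so Ȟ^0 ≅ Z^4
Ȟ^1 = (10 − 4) − 6 = 0, so Ȟ^1 ≅ 0
Ȟ^2 = (5 − 1) − 4 = 0, so Ȟ^2 ≅ 0

Ȟ^0 = Z^4, Ȟ^1 = 0 and Ȟ^2 = 0


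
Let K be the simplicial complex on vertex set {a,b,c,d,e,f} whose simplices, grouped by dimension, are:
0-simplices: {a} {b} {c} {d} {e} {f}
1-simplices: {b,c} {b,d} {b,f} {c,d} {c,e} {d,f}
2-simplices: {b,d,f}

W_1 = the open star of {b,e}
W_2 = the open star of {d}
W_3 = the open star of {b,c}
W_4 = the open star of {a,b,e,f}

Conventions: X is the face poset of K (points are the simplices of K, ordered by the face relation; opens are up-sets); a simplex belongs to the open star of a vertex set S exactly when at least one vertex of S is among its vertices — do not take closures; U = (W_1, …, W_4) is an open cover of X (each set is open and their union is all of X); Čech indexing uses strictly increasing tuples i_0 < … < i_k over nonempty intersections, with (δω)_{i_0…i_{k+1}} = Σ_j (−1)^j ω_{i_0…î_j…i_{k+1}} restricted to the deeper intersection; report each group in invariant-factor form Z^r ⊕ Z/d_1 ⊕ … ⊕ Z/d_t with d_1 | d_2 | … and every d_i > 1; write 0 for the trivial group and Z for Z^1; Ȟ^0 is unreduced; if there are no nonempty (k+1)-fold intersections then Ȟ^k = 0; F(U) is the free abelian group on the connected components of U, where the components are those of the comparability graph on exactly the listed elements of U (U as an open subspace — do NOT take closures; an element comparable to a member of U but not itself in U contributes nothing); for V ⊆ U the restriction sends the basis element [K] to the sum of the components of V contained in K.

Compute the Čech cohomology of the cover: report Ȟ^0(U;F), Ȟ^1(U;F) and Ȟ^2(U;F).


nerve of the cover:
  W1={{b},{e},{b,c},{b,d},{b,f},{c,e},{b,d,f}} W2={{d},{b,d},{c,d},{d,f},{b,d,f}} W3={{b},{c},{b,c},{b,d},{b,f},{c,d},{c,e},{b,d,f}} W4={{a},{b},{e},{f},{b,c},{b,d},{b,f},{c,e},{d,f},{b,d,f}}
  W12={{b,d},{b,d,f}} W13={{b},{b,c},{b,d},{b,f},{c,e},{b,d,f}} W14={{b},{e},{b,c},{b,d},{b,f},{c,e},{b,d,f}} W23={{b,d},{c,d},{b,d,f}} W24={{b,d},{d,f},{b,d,f}} W34={{b},{b,c},{b,d},{b,f},{c,e},{b,d,f}}
  W123={{b,d},{b,d,f}} W124={{b,d},{b,d,f}} W134={{b},{b,c},{b,d},{b,f},{c,e},{b,d,f}} W234={{b,d},{b,d,f}}
  W1234={{b,d},{b,d,f}}
components per intersection:
  W1: {{b},{b,c},{b,d},{b,f},{b,d,f}} {{e},{c,e}}
  W2: {{d},{b,d},{c,d},{d,f},{b,d,f}}
  W3: {{b},{c},{b,c},{b,d},{b,f},{c,d},{c,e},{b,d,f}}
  W4: {{a}} {{b},{f},{b,c},{b,d},{b,f},{d,f},{b,d,f}} {{e},{c,e}}
  W12: {{b,d},{b,d,f}}
  W13: {{b},{b,c},{b,d},{b,f},{b,d,f}} {{c,e}}
  W14: {{b},{b,c},{b,d},{b,f},{b,d,f}} {{e},{c,e}}
  W23: {{b,d},{b,d,f}} {{c,d}}
  W24: {{b,d},{d,f},{b,d,f}}
  W34: {{b},{b,c},{b,d},{b,f},{b,d,f}} {{c,e}}
  W123: {{b,d},{b,d,f}}
  W124: {{b,d},{b,d,f}}
  W134: {{b},{b,c},{b,d},{b,f},{b,d,f}} {{c,e}}
  W234: {{b,d},{b,d,f}}
  W1234: {{b,d},{b,d,f}}
C dims 7,10,5,1; δ0: rk 5, SNF 1^5; δ1: rk 4, SNF 1^4; δ2: rk 1, SNF 1^1
Ȟ^0 = (7 − 5) − 0 = 2, so Ȟ^0 ≅ Z^2
Ȟ^1 = (10 − 4) − 5 = 1, so Ȟ^1 ≅ Z
Ȟ^2 = (5 − 1) − 4 = 0, so Ȟ^2 ≅ 0

Ȟ^0 = Z^2,  Ȟ^1 = Z,  Ȟ^2 = 0


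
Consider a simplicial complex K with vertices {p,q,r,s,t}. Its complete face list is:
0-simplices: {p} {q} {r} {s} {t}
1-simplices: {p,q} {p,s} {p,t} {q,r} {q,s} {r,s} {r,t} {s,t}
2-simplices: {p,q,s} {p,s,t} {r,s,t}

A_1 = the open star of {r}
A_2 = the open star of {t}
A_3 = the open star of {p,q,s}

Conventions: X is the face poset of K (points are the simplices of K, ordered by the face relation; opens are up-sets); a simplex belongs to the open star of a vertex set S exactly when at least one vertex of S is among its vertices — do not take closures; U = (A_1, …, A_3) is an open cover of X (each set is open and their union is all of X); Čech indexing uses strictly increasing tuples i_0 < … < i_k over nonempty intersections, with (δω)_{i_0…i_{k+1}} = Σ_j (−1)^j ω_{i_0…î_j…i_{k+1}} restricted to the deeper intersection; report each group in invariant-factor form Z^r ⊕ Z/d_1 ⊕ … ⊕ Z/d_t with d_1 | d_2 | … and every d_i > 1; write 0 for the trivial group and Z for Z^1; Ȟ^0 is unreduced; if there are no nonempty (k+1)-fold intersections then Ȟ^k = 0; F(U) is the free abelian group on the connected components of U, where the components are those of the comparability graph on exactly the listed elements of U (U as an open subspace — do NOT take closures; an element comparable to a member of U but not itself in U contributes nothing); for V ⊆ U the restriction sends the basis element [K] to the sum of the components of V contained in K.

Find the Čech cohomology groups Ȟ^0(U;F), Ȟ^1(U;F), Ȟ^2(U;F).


Ȟ^0 = Z, Ȟ^1 = Z, Ȟ^2 = 0

nonempty intersections:
  A1={{r},{q,r},{r,s},{r,t},{r,s,t}} A2={{t},{p,t},{r,t},{s,t},{p,s,t},{r,s,t}} A3={{p},{q},{s},{p,q},{p,s},{p,t},{q,r},{q,s},{r,s},{s,t},{p,q,s},{p,s,t},{r,s,t}}
  A12={{r,t},{r,s,t}} A13={{q,r},{r,s},{r,s,t}} A23={{p,t},{s,t},{p,s,t},{r,s,t}}
  A123={{r,s,t}}
components per intersection:
  A1: {{r},{q,r},{r,s},{r,t},{r,s,t}}
  A2: {{t},{p,t},{r,t},{s,t},{p,s,t},{r,s,t}}
  A3: {{p},{q},{s},{p,q},{p,s},{p,t},{q,r},{q,s},{r,s},{s,t},{p,q,s},{p,s,t},{r,s,t}}
  A12: {{r,t},{r,s,t}}
  A13: {{q,r}} {{r,s},{r,s,t}}
  A23: {{p,t},{s,t},{p,s,t},{r,s,t}}
  A123: {{r,s,t}}
C dims 3,4,1; δ0: rk 2, SNF 1^2; δ1: rk 1, SNF 1^1
Ȟ^0: (3−2)−0=1 ⇒ Z
Ȟ^1: (4−1)−2=1 ⇒ Z
Ȟ^2: (1−0)−1=0 ⇒ 0


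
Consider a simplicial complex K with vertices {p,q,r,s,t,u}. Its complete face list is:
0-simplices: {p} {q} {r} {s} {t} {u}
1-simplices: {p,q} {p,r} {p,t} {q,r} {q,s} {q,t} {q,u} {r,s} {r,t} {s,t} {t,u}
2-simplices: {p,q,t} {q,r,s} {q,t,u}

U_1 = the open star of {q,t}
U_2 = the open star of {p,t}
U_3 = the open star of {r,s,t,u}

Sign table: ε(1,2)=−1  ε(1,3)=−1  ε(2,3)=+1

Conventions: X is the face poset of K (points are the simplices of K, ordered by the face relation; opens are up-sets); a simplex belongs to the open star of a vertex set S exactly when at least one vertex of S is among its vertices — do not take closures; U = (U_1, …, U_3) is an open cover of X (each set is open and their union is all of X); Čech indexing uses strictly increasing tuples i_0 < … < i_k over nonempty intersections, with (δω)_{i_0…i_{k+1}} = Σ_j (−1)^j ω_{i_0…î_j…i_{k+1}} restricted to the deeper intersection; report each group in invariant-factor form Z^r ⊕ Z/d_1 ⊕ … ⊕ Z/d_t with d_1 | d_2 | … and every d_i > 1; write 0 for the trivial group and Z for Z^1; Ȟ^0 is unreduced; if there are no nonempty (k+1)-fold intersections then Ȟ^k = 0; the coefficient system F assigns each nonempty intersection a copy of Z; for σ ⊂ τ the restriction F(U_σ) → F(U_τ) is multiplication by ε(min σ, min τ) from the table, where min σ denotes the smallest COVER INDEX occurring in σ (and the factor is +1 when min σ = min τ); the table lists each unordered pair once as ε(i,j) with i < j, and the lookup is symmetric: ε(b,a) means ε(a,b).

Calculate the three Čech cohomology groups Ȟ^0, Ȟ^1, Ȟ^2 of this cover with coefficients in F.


Ȟ^0 ≅ Z; Ȟ^1 ≅ 0; Ȟ^2 ≅ 0

nerve simplices:
  U1={{q},{t},{p,q},{p,t},{q,r},{q,s},{q,t},{q,u},{r,t},{s,t},{t,u},{p,q,t},{q,r,s},{q,t,u}} U2={{p},{t},{p,q},{p,r},{p,t},{q,t},{r,t},{s,t},{t,u},{p,q,t},{q,t,u}} U3={{r},{s},{t},{u},{p,r},{p,t},{q,r},{q,s},{q,t},{q,u},{r,s},{r,t},{s,t},{t,u},{p,q,t},{q,r,s},{q,t,u}}
  U12={{t},{p,q},{p,t},{q,t},{r,t},{s,t},{t,u},{p,q,t},{q,t,u}} U13={{t},{p,t},{q,r},{q,s},{q,t},{q,u},{r,t},{s,t},{t,u},{p,q,t},{q,r,s},{q,t,u}} U23={{t},{p,r},{p,t},{q,t},{r,t},{s,t},{t,u},{p,q,t},{q,t,u}}
  U123={{t},{p,t},{q,t},{r,t},{s,t},{t,u},{p,q,t},{q,t,u}}
C dims 3,3,1; δ0: rk 2, SNF 1^2; δ1: rk 1, SNF 1^1
degree 0: 3−2−0 = 1 → Ȟ^0 ≅ Z
degree 1: 3−1−2 = 0 → Ȟ^1 ≅ 0
degree 2: 1−0−1 = 0 → Ȟ^2 ≅ 0
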